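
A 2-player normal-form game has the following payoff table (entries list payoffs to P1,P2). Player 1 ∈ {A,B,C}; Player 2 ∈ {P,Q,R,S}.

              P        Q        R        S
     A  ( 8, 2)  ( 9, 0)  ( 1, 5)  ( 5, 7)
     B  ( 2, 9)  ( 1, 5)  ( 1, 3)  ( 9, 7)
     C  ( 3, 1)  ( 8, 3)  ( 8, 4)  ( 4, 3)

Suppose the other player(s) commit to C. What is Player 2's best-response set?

argmax u_2 = {R}

u_2(P vs C) = 1
u_2(Q vs C) = 3
u_2(R vs C) = 4
u_2(S vs C) = 3
max payoff 4 at {R}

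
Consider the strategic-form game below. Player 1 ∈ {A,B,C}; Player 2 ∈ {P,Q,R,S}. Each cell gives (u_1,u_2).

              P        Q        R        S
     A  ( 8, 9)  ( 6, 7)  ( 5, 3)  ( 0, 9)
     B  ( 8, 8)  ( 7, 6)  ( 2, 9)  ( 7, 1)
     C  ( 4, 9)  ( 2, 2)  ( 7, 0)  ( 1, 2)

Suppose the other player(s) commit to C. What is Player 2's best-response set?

u_2(P vs C) = 9
u_2(Q vs C) = 2
u_2(R vs C) = 0
u_2(S vs C) = 2
max payoff 9 at {P}

BR_2 = {P}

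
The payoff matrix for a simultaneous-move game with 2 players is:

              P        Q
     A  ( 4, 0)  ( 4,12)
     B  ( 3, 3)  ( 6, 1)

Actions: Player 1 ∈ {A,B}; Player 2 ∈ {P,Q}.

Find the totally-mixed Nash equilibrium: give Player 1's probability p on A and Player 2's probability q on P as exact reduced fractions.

P1 indiff ⇒ q·4+(1-q)·4 = q·3+(1-q)·6 ⇒ q(1) = (1-q)(2) ⇒ q = 2/3
P2 indiff ⇒ p·0+(1-p)·3 = p·12+(1-p)·1 ⇒ p(-12) = (1-p)(-2) ⇒ p = 1/7

p=1/7, q=2/3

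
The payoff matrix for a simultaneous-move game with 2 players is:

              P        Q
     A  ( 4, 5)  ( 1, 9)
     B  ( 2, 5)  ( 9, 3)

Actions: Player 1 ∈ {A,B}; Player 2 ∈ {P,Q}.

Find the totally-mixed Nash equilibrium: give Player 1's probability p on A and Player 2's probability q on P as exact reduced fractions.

P1 indiff ⇒ q·4+(1-q)·1 = q·2+(1-q)·9 ⇒ q(2) = (1-q)(8) ⇒ q = 4/5
P2 indiff ⇒ p·5+(1-p)·5 = p·9+(1-p)·3 ⇒ p(-4) = (1-p)(-2) ⇒ p = 1/3

p=1/3, q=4/5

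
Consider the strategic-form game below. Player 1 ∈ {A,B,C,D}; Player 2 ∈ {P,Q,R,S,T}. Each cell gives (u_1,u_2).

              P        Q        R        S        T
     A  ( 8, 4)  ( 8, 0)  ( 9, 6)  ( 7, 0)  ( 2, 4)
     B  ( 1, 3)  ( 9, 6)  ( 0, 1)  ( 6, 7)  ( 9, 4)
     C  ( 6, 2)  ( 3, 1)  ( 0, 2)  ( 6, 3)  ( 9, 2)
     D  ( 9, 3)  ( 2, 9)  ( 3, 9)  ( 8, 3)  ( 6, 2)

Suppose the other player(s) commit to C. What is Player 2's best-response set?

u_2(P vs C) = 2
u_2(Q vs C) = 1
u_2(R vs C) = 2
u_2(S vs C) = 3
u_2(T vs C) = 2
max payoff 3 at {S}

argmax u_2 = {S}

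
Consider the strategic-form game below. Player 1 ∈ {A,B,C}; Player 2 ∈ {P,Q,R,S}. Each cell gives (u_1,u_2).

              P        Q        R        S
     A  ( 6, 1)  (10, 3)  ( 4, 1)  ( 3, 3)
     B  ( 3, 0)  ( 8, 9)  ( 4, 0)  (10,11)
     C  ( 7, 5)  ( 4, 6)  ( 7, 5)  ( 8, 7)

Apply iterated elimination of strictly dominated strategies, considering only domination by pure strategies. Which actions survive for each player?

Remaining: P1:{A,B} P2:{Q,S}

P2 drop P (Q beats it: A:3>1 B:9>0 C:6>5)
P2 drop R (Q beats it: A:3>1 B:9>0 C:6>5)
P1 drop C (B beats it: Q:8>4 S:10>8)
P1→{A,B} P2→{Q,S}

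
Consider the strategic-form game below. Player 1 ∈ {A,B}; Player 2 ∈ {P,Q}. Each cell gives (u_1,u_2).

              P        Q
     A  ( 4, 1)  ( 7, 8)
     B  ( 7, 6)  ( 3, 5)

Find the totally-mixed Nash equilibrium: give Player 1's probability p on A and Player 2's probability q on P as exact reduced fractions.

P1 indiff ⇒ q·4+(1-q)·7 = q·7+(1-q)·3 ⇒ q(-3) = (1-q)(-4) ⇒ q = 4/7
P2 indiff ⇒ p·1+(1-p)·6 = p·8+(1-p)·5 ⇒ p(-7) = (1-p)(-1) ⇒ p = 1/8

p=1/8, q=4/7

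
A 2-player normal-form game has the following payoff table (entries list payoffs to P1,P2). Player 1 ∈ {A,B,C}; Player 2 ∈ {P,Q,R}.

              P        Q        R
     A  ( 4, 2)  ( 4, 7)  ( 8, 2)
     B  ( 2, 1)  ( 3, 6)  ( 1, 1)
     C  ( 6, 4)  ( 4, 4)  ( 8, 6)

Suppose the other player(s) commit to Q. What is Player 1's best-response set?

P1 best: {A,C}

u_1(A vs Q) = 4
u_1(B vs Q) = 3
u_1(C vs Q) = 4
max payoff 4 at {A,C}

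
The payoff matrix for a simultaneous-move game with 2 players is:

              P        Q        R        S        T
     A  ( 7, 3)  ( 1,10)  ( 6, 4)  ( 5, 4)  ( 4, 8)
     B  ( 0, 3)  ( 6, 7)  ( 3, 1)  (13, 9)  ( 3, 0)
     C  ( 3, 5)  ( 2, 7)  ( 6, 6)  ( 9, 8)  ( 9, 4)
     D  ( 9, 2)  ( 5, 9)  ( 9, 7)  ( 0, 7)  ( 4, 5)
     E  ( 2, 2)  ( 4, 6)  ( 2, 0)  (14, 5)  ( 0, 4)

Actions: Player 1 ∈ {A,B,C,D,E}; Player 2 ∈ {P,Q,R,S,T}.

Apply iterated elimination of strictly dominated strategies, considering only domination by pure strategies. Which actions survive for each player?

P2 drop P (Q beats it: A:10>3 B:7>3 C:7>5 D:9>2 E:6>2)
P2 drop R (Q beats it: A:10>4 B:7>1 C:7>6 D:9>7 E:6>0)
P1 drop A (C beats it: Q:2>1 S:9>5 T:9>4)
P2 drop T (Q beats it: B:7>0 C:7>4 D:9>5 E:6>4)
P1 drop C (B beats it: Q:6>2 S:13>9)
P1 drop D (B beats it: Q:6>5 S:13>0)
P1→{B,E} P2→{Q,S}

IESDS → P1:{B,E} P2:{Q,S}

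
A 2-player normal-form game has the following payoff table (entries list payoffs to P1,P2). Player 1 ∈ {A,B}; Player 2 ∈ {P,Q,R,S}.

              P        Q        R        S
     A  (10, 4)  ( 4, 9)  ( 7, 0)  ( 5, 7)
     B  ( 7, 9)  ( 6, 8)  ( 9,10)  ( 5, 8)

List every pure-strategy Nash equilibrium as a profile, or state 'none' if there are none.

(A,P): not NE [P2→Q gives 9>4]
(A,Q): not NE [P1→B gives 6>4]
(A,R): not NE [P1→B gives 9>7; P2→Q gives 9>0]
(A,S): not NE [P2→Q gives 9>7]
(B,P): not NE [P1→A gives 10>7; P2→R gives 10>9]
(B,Q): not NE [P2→R gives 10>8]
(B,R): NE
(B,S): not NE [P2→R gives 10>8]

NE set: (B,R)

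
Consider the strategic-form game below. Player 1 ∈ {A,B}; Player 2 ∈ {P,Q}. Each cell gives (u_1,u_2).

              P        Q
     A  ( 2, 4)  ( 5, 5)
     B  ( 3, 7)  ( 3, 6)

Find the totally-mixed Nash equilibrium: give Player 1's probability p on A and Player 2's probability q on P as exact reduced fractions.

(p,q) = (1/2, 2/3)

P1 indiff ⇒ q·2+(1-q)·5 = q·3+(1-q)·3 ⇒ q(-1) = (1-q)(-2) ⇒ q = 2/3
P2 indiff ⇒ p·4+(1-p)·7 = p·5+(1-p)·6 ⇒ p(-1) = (1-p)(-1) ⇒ p = 1/2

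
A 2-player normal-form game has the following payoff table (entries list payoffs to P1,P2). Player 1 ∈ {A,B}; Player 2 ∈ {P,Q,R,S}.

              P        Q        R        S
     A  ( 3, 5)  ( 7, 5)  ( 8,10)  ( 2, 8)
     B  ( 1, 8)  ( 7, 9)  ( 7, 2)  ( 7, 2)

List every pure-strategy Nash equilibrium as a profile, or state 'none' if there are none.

(A,P): not NE [P2→R gives 10>5]
(A,Q): not NE [P2→R gives 10>5]
(A,R): NE
(A,S): not NE [P1→B gives 7>2; P2→R gives 10>8]
(B,P): not NE [P1→A gives 3>1; P2→Q gives 9>8]
(B,Q): NE
(B,R): not NE [P1→A gives 8>7; P2→Q gives 9>2]
(B,S): not NE [P2→Q gives 9>2]

NE set: (A,R), (B,Q)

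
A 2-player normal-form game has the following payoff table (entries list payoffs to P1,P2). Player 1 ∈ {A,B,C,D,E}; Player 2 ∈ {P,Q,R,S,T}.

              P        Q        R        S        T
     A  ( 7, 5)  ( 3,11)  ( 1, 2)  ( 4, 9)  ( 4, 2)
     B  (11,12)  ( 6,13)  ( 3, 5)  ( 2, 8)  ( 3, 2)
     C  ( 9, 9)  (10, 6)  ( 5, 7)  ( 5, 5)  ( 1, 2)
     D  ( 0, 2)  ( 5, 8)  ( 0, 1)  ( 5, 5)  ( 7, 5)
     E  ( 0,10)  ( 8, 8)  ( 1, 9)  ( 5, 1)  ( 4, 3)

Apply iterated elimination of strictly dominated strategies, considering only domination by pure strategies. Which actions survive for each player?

Remaining: P1:{B,C} P2:{P,Q}

P2 drop R (P beats it: A:5>2 B:12>5 C:9>7 D:2>1 E:10>9)
P2 drop S (Q beats it: A:11>9 B:13>8 C:6>5 D:8>5 E:8>1)
P2 drop T (Q beats it: A:11>2 B:13>2 C:6>2 D:8>5 E:8>3)
P1 drop A (B beats it: P:11>7 Q:6>3)
P1 drop D (B beats it: P:11>0 Q:6>5)
P1 drop E (C beats it: P:9>0 Q:10>8)
P1→{B,C} P2→{P,Q}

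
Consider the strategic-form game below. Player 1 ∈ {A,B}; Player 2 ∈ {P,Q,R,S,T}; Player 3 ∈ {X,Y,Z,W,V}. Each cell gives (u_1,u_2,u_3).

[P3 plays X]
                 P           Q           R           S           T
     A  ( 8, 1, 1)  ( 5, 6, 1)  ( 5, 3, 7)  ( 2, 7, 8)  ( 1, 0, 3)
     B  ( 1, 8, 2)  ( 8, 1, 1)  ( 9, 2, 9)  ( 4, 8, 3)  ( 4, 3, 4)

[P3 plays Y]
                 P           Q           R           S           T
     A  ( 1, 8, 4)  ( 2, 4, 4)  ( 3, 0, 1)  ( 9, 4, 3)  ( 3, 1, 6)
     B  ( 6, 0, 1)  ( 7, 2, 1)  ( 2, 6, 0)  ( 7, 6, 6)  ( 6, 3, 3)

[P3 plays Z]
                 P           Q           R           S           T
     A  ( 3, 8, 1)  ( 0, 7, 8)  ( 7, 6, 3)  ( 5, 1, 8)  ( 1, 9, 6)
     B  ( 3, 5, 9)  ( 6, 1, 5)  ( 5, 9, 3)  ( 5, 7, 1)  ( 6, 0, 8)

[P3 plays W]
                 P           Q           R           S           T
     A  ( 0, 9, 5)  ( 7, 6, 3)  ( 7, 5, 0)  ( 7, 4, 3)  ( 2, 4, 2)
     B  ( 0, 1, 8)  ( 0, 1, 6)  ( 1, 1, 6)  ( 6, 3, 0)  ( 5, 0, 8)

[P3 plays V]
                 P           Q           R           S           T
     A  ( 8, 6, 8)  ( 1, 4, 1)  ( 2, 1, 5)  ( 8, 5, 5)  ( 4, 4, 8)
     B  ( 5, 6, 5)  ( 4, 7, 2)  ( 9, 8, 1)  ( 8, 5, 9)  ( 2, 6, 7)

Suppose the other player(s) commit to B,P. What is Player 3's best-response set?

u_3(X vs B,P) = 2
u_3(Y vs B,P) = 1
u_3(Z vs B,P) = 9
u_3(W vs B,P) = 8
u_3(V vs B,P) = 5
max payoff 9 at {Z}

argmax u_3 = {Z}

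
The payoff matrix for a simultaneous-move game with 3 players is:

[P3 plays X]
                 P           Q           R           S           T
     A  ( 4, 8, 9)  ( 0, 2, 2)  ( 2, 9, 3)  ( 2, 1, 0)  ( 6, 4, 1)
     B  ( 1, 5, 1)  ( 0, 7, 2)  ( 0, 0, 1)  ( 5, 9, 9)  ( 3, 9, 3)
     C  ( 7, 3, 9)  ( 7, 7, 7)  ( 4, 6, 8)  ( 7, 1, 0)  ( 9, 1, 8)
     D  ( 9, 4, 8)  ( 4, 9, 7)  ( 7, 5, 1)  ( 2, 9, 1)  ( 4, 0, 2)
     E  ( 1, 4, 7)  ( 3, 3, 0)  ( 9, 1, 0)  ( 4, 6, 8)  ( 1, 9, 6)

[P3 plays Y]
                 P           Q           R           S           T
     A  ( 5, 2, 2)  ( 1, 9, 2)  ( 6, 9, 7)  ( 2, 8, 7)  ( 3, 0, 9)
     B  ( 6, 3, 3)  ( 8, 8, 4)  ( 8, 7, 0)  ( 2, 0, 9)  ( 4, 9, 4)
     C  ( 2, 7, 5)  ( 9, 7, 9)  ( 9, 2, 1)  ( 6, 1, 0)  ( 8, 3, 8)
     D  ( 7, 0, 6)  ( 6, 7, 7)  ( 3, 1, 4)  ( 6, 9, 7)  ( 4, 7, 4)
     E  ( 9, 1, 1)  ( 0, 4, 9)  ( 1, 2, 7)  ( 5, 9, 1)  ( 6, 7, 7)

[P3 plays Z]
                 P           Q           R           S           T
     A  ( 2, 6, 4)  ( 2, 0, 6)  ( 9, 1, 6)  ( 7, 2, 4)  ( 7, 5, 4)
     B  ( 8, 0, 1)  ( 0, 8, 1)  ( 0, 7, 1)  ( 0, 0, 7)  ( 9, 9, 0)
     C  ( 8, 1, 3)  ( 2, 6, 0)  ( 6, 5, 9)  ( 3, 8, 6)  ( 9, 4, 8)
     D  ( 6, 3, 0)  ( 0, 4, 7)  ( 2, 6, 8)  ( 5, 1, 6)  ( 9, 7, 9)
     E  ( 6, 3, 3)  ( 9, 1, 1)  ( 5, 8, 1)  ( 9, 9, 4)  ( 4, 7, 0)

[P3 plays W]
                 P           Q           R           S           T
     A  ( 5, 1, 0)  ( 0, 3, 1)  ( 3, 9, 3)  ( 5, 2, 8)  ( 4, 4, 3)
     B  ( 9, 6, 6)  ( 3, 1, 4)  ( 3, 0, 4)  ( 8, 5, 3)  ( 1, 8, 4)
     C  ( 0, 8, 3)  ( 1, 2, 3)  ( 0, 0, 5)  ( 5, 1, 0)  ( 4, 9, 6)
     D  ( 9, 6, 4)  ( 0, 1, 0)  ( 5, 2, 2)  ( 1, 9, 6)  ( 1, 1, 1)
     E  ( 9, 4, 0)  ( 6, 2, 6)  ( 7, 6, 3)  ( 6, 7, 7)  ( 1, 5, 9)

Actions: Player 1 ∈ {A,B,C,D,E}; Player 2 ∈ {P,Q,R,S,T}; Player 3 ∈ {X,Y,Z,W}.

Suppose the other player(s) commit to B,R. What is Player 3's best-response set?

P3 best: {W}

u_3(X vs B,R) = 1
u_3(Y vs B,R) = 0
u_3(Z vs B,R) = 1
u_3(W vs B,R) = 4
max payoff 4 at {W}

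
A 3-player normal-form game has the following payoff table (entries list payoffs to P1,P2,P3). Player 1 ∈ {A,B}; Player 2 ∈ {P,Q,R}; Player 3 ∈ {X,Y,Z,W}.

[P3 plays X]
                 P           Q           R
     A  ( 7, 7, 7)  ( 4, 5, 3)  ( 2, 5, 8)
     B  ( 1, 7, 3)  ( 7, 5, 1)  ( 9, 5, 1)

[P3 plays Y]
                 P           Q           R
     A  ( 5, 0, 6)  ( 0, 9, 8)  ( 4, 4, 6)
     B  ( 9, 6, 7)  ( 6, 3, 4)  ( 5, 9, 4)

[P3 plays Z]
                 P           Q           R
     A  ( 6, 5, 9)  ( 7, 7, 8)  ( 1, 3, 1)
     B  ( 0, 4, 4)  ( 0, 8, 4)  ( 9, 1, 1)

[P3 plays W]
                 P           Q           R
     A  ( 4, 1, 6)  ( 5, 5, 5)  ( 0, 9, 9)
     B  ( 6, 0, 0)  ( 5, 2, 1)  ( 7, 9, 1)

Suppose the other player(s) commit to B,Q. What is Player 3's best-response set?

u_3(X vs B,Q) = 1
u_3(Y vs B,Q) = 4
u_3(Z vs B,Q) = 4
u_3(W vs B,Q) = 1
max payoff 4 at {Y,Z}

BR_3 = {Y,Z}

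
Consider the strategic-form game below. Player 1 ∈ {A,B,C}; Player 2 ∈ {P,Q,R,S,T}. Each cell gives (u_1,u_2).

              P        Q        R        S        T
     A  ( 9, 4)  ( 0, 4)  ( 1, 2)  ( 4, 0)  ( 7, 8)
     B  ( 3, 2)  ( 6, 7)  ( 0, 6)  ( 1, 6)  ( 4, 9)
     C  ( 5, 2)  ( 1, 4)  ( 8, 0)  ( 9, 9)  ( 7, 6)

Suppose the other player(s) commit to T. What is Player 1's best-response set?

BR_1 = {A,C}

u_1(A vs T) = 7
u_1(B vs T) = 4
u_1(C vs T) = 7
max payoff 7 at {A,C}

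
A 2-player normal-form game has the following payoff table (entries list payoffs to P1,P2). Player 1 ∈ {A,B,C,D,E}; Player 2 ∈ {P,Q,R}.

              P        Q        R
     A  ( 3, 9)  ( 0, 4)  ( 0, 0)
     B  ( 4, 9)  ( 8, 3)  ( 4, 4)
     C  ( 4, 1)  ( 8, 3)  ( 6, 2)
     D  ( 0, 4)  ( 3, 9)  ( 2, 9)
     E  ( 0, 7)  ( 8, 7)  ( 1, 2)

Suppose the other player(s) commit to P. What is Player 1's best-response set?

u_1(A vs P) = 3
u_1(B vs P) = 4
u_1(C vs P) = 4
u_1(D vs P) = 0
u_1(E vs P) = 0
max payoff 4 at {B,C}

argmax u_1 = {B,C}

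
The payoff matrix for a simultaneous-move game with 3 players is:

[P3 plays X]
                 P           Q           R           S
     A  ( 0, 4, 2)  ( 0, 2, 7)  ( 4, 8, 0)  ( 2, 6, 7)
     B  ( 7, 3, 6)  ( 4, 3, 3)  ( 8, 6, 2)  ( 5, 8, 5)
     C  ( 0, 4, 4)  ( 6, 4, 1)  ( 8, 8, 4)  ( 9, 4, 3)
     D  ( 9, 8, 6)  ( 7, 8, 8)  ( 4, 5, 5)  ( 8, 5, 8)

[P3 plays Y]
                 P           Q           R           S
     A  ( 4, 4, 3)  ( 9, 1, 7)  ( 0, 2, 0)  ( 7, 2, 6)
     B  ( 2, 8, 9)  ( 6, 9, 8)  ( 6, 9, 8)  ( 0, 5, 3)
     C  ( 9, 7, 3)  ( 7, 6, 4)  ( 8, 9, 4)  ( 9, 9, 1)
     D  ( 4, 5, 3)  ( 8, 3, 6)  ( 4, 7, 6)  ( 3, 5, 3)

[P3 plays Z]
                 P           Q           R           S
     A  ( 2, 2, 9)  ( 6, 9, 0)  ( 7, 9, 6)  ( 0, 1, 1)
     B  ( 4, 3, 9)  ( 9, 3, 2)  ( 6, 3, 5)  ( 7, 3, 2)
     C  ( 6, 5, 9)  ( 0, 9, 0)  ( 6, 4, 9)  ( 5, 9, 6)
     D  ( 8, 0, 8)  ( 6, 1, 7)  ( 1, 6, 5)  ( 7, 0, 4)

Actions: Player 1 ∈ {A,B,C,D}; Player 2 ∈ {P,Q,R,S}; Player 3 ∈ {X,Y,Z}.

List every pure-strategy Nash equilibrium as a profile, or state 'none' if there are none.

Nash profiles: (A,R,Z), (D,Q,X)

(A,P,X): not NE [P1→D gives 9>0; P2→R gives 8>4; P3→Z gives 9>2]
(A,P,Y): not NE [P1→C gives 9>4; P3→Z gives 9>3]
(A,P,Z): not NE [P1→D gives 8>2; P2→R gives 9>2]
(A,Q,X): not NE [P1→D gives 7>0; P2→R gives 8>2]
(A,Q,Y): not NE [P2→P gives 4>1]
(A,Q,Z): not NE [P1→B gives 9>6; P3→Y gives 7>0]
(A,R,X): not NE [P1→C gives 8>4; P3→Z gives 6>0]
(A,R,Y): not NE [P1→C gives 8>0; P2→P gives 4>2; P3→Z gives 6>0]
(A,R,Z): NE
(A,S,X): not NE [P1→C gives 9>2; P2→R gives 8>6]
(A,S,Y): not NE [P1→C gives 9>7; P2→P gives 4>2; P3→X gives 7>6]
(A,S,Z): not NE [P1→D gives 7>0; P2→R gives 9>1; P3→X gives 7>1]
(B,P,X): not NE [P1→D gives 9>7; P2→S gives 8>3; P3→Z gives 9>6]
(B,P,Y): not NE [P1→C gives 9>2; P2→R gives 9>8]
(B,P,Z): not NE [P1→D gives 8>4]
(B,Q,X): not NE [P1→D gives 7>4; P2→S gives 8>3; P3→Y gives 8>3]
(B,Q,Y): not NE [P1→A gives 9>6]
(B,Q,Z): not NE [P3→Y gives 8>2]
(B,R,X): not NE [P2→S gives 8>6; P3→Y gives 8>2]
(B,R,Y): not NE [P1→C gives 8>6]
(B,R,Z): not NE [P1→A gives 7>6; P3→Y gives 8>5]
(B,S,X): not NE [P1→C gives 9>5]
(B,S,Y): not NE [P1→C gives 9>0; P2→R gives 9>5; P3→X gives 5>3]
(B,S,Z): not NE [P3→X gives 5>2]
(C,P,X): not NE [P1→D gives 9>0; P2→R gives 8>4; P3→Z gives 9>4]
(C,P,Y): not NE [P2→S gives 9>7; P3→Z gives 9>3]
(C,P,Z): not NE [P1→D gives 8>6; P2→S gives 9>5]
(C,Q,X): not NE [P1→D gives 7>6; P2→R gives 8>4; P3→Y gives 4>1]
(C,Q,Y): not NE [P1→A gives 9>7; P2→S gives 9>6]
(C,Q,Z): not NE [P1→B gives 9>0; P3→Y gives 4>0]
(C,R,X): not NE [P3→Z gives 9>4]
(C,R,Y): not NE [P3→Z gives 9>4]
(C,R,Z): not NE [P1→A gives 7>6; P2→S gives 9>4]
(C,S,X): not NE [P2→R gives 8>4; P3→Z gives 6>3]
(C,S,Y): not NE [P3→Z gives 6>1]
(C,S,Z): not NE [P1→D gives 7>5]
(D,P,X): not NE [P3→Z gives 8>6]
(D,P,Y): not NE [P1→C gives 9>4; P2→R gives 7>5; P3→Z gives 8>3]
(D,P,Z): not NE [P2→R gives 6>0]
(D,Q,X): NE
(D,Q,Y): not NE [P1→A gives 9>8; P2→R gives 7>3; P3→X gives 8>6]
(D,Q,Z): not NE [P1→B gives 9>6; P2→R gives 6>1; P3→X gives 8>7]
(D,R,X): not NE [P1→C gives 8>4; P2→Q gives 8>5; P3→Y gives 6>5]
(D,R,Y): not NE [P1→C gives 8>4]
(D,R,Z): not NE [P1→A gives 7>1; P3→Y gives 6>5]
(D,S,X): not NE [P1→C gives 9>8; P2→Q gives 8>5]
(D,S,Y): not NE [P1→C gives 9>3; P2→R gives 7>5; P3→X gives 8>3]
(D,S,Z): not NE [P2→R gives 6>0; P3→X gives 8>4]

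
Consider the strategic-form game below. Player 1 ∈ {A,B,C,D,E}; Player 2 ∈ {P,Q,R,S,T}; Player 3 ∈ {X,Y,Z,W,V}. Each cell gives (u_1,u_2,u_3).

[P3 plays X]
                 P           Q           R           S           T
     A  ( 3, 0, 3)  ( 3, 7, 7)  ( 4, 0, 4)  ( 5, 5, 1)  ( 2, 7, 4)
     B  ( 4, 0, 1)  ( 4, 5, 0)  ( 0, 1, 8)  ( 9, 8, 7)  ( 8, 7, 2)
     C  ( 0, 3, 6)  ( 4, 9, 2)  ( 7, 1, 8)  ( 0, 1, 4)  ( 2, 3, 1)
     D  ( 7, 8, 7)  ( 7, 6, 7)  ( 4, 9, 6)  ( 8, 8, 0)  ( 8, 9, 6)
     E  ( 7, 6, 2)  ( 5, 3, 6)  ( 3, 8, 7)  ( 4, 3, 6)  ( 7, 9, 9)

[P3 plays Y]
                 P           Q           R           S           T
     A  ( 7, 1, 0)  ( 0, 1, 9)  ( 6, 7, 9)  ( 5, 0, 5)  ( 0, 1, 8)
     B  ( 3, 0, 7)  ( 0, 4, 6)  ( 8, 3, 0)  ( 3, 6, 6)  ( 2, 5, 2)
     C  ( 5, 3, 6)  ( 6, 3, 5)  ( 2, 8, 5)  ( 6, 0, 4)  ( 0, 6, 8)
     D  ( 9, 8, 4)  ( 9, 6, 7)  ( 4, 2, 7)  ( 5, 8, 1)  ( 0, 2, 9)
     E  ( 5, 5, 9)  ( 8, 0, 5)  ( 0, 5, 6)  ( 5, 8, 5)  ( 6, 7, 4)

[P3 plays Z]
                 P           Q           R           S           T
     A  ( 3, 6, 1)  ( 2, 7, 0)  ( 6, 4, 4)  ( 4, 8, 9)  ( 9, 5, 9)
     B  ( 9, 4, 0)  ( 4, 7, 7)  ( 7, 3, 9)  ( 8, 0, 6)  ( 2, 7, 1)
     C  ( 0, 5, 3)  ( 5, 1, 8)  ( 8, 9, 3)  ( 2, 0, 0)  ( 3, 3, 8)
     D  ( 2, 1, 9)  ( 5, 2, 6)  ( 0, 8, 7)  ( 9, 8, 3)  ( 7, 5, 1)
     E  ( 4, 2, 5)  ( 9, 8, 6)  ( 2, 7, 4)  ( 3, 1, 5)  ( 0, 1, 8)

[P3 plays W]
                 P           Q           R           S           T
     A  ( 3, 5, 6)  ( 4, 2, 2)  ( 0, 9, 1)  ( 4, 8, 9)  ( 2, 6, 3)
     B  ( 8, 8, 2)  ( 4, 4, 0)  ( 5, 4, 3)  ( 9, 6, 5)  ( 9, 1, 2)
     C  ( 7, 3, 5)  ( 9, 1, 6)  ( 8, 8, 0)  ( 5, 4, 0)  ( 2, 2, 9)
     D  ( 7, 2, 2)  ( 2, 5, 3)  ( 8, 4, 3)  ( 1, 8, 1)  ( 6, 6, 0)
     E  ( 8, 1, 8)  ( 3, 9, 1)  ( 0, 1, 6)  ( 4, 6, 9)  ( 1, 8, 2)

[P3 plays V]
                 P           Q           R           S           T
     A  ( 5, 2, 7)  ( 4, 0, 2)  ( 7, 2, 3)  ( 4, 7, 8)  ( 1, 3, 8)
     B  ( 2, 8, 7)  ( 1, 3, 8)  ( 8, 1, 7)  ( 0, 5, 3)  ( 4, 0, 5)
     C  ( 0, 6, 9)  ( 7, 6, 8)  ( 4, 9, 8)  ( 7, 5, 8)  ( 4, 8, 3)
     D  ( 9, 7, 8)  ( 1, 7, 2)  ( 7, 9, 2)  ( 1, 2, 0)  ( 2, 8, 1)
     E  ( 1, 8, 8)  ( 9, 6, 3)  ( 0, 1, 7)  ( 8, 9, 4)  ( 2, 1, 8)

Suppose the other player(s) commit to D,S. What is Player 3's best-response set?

P3 best: {Z}

u_3(X vs D,S) = 0
u_3(Y vs D,S) = 1
u_3(Z vs D,S) = 3
u_3(W vs D,S) = 1
u_3(V vs D,S) = 0
max payoff 3 at {Z}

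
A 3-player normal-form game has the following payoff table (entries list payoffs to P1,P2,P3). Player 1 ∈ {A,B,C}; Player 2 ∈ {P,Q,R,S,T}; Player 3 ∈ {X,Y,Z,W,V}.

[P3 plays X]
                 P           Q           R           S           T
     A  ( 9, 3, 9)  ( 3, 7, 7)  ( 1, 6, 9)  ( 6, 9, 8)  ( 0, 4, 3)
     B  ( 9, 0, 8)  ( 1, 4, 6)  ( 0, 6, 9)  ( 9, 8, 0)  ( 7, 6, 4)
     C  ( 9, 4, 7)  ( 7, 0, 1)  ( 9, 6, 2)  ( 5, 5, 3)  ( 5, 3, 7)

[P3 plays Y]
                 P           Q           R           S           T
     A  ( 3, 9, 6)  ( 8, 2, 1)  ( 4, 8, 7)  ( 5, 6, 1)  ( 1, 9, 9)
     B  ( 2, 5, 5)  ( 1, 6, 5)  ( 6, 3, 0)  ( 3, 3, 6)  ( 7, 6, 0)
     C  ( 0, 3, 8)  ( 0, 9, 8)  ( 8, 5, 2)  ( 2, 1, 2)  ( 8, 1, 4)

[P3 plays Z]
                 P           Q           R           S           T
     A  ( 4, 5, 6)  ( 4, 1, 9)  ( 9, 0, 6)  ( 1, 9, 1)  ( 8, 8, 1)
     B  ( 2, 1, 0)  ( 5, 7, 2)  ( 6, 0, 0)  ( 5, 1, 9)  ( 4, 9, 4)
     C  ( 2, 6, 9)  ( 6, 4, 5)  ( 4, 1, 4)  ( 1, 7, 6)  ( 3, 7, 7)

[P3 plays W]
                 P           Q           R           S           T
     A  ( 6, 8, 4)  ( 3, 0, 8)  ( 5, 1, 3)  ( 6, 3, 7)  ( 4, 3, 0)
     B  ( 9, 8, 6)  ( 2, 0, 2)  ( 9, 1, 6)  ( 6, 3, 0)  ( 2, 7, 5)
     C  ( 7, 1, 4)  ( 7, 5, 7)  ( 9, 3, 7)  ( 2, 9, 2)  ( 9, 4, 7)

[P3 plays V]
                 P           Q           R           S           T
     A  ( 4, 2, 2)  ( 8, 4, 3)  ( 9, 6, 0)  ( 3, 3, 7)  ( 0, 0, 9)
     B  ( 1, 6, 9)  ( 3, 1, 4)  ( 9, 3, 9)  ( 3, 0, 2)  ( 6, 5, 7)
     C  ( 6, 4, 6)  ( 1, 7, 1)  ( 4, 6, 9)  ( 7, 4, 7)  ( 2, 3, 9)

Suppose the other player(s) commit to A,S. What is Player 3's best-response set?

P3 best: {X}

u_3(X vs A,S) = 8
u_3(Y vs A,S) = 1
u_3(Z vs A,S) = 1
u_3(W vs A,S) = 7
u_3(V vs A,S) = 7
max payoff 8 at {X}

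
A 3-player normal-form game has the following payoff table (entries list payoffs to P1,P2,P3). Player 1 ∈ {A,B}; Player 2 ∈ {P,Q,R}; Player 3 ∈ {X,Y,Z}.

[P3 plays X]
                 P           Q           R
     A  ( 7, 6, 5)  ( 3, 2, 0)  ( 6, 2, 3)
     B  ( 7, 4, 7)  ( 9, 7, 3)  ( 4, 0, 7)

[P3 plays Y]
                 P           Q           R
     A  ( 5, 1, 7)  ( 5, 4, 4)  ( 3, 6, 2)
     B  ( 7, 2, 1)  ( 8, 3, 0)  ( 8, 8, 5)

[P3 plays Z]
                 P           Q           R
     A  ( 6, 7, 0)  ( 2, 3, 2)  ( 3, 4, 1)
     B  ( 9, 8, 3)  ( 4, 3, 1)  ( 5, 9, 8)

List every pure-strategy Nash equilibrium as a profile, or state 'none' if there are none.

(A,P,X): not NE [P3→Y gives 7>5]
(A,P,Y): not NE [P1→B gives 7>5; P2→R gives 6>1]
(A,P,Z): not NE [P1→B gives 9>6; P3→Y gives 7>0]
(A,Q,X): not NE [P1→B gives 9>3; P2→P gives 6>2; P3→Y gives 4>0]
(A,Q,Y): not NE [P1→B gives 8>5; P2→R gives 6>4]
(A,Q,Z): not NE [P1→B gives 4>2; P2→P gives 7>3; P3→Y gives 4>2]
(A,R,X): not NE [P2→P gives 6>2]
(A,R,Y): not NE [P1→B gives 8>3; P3→X gives 3>2]
(A,R,Z): not NE [P1→B gives 5>3; P2→P gives 7>4; P3→X gives 3>1]
(B,P,X): not NE [P2→Q gives 7>4]
(B,P,Y): not NE [P2→R gives 8>2; P3→X gives 7>1]
(B,P,Z): not NE [P2→R gives 9>8; P3→X gives 7>3]
(B,Q,X): NE
(B,Q,Y): not NE [P2→R gives 8>3; P3→X gives 3>0]
(B,Q,Z): not NE [P2→R gives 9>3; P3→X gives 3>1]
(B,R,X): not NE [P1→A gives 6>4; P2→Q gives 7>0; P3→Z gives 8>7]
(B,R,Y): not NE [P3→Z gives 8>5]
(B,R,Z): NE

PSNE = {(B,Q,X), (B,R,Z)}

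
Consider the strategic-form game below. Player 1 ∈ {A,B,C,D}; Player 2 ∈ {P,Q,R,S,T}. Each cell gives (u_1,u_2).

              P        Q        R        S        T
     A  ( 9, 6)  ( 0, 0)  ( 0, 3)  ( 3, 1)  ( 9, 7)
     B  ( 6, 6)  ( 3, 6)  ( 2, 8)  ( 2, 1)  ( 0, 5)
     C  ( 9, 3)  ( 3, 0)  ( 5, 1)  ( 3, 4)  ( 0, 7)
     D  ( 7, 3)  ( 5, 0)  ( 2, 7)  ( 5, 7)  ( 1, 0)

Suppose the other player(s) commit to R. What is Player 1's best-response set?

argmax u_1 = {C}

u_1(A vs R) = 0
u_1(B vs R) = 2
u_1(C vs R) = 5
u_1(D vs R) = 2
max payoff 5 at {C}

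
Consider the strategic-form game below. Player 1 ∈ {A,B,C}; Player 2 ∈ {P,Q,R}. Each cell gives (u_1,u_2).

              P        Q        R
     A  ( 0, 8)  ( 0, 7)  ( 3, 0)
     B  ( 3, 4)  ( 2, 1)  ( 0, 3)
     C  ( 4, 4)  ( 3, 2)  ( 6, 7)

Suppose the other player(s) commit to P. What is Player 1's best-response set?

argmax u_1 = {C}

u_1(A vs P) = 0
u_1(B vs P) = 3
u_1(C vs P) = 4
max payoff 4 at {C}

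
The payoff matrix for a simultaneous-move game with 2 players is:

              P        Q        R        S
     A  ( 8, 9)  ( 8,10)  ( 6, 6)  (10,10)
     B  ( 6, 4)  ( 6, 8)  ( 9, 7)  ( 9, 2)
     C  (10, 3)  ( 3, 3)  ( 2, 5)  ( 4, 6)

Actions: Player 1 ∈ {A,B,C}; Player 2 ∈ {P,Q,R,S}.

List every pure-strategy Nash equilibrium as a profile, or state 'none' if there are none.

PSNE = {(A,Q), (A,S)}

(A,P): not NE [P1→C gives 10>8; P2→S gives 10>9]
(A,Q): NE
(A,R): not NE [P1→B gives 9>6; P2→S gives 10>6]
(A,S): NE
(B,P): not NE [P1→C gives 10>6; P2→Q gives 8>4]
(B,Q): not NE [P1→A gives 8>6]
(B,R): not NE [P2→Q gives 8>7]
(B,S): not NE [P1→A gives 10>9; P2→Q gives 8>2]
(C,P): not NE [P2→S gives 6>3]
(C,Q): not NE [P1→A gives 8>3; P2→S gives 6>3]
(C,R): not NE [P1→B gives 9>2; P2→S gives 6>5]
(C,S): not NE [P1→A gives 10>4]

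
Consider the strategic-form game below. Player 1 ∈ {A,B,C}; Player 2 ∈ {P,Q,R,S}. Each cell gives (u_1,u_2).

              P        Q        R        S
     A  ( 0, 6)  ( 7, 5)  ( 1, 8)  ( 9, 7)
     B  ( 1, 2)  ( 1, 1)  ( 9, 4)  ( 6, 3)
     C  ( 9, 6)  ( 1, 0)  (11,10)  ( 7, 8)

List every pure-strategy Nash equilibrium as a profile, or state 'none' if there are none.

Nash profiles: (C,R)

(A,P): not NE [P1→C gives 9>0; P2→R gives 8>6]
(A,Q): not NE [P2→R gives 8>5]
(A,R): not NE [P1→C gives 11>1]
(A,S): not NE [P2→R gives 8>7]
(B,P): not NE [P1→C gives 9>1; P2→R gives 4>2]
(B,Q): not NE [P1→A gives 7>1; P2→R gives 4>1]
(B,R): not NE [P1→C gives 11>9]
(B,S): not NE [P1→A gives 9>6; P2→R gives 4>3]
(C,P): not NE [P2→R gives 10>6]
(C,Q): not NE [P1→A gives 7>1; P2→R gives 10>0]
(C,R): NE
(C,S): not NE [P1→A gives 9>7; P2→R gives 10>8]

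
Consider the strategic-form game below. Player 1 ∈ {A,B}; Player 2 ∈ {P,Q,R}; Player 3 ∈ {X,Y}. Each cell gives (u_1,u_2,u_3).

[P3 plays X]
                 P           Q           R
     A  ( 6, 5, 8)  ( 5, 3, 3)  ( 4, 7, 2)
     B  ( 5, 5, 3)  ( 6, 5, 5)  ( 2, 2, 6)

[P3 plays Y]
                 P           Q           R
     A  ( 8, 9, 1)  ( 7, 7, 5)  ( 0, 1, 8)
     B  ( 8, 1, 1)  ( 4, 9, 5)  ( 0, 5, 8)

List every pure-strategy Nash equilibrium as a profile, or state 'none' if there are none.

(A,P,X): not NE [P2→R gives 7>5]
(A,P,Y): not NE [P3→X gives 8>1]
(A,Q,X): not NE [P1→B gives 6>5; P2→R gives 7>3; P3→Y gives 5>3]
(A,Q,Y): not NE [P2→P gives 9>7]
(A,R,X): not NE [P3→Y gives 8>2]
(A,R,Y): not NE [P2→P gives 9>1]
(B,P,X): not NE [P1→A gives 6>5]
(B,P,Y): not NE [P2→Q gives 9>1; P3→X gives 3>1]
(B,Q,X): NE
(B,Q,Y): not NE [P1→A gives 7>4]
(B,R,X): not NE [P1→A gives 4>2; P2→Q gives 5>2; P3→Y gives 8>6]
(B,R,Y): not NE [P2→Q gives 9>5]

NE set: (B,Q,X)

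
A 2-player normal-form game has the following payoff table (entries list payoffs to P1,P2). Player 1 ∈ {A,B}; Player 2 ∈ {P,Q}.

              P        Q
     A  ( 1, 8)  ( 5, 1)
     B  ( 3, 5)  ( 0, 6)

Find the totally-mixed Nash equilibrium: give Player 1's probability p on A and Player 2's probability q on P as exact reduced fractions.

p=1/8, q=5/7

P1 indiff ⇒ q·1+(1-q)·5 = q·3+(1-q)·0 ⇒ q(-2) = (1-q)(-5) ⇒ q = 5/7
P2 indiff ⇒ p·8+(1-p)·5 = p·1+(1-p)·6 ⇒ p(7) = (1-p)(1) ⇒ p = 1/8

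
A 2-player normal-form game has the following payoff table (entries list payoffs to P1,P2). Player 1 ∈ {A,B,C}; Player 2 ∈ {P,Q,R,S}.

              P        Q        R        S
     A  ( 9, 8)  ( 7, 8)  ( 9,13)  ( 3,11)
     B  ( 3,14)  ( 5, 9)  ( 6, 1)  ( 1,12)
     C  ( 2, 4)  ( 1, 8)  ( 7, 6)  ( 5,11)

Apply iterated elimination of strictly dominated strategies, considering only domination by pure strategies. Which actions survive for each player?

IESDS → P1:{A,C} P2:{R,S}

P1 drop B (A beats it: P:9>3 Q:7>5 R:9>6 S:3>1)
P2 drop P (R beats it: A:13>8 C:6>4)
P2 drop Q (S beats it: A:11>8 C:11>8)
P1→{A,C} P2→{R,S}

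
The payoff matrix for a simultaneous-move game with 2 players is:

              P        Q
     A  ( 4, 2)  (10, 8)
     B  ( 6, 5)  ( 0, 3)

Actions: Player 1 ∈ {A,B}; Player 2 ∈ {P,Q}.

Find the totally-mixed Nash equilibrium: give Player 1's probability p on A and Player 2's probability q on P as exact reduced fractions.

P1 indiff ⇒ q·4+(1-q)·10 = q·6+(1-q)·0 ⇒ q(-2) = (1-q)(-10) ⇒ q = 5/6
P2 indiff ⇒ p·2+(1-p)·5 = p·8+(1-p)·3 ⇒ p(-6) = (1-p)(-2) ⇒ p = 1/4

p=1/4, q=5/6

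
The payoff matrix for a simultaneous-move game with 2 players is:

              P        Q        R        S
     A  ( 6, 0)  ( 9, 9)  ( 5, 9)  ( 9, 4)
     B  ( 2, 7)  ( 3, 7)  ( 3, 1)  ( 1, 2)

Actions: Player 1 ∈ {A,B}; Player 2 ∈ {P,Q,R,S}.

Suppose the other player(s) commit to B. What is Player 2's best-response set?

u_2(P vs B) = 7
u_2(Q vs B) = 7
u_2(R vs B) = 1
u_2(S vs B) = 2
max payoff 7 at {P,Q}

argmax u_2 = {P,Q}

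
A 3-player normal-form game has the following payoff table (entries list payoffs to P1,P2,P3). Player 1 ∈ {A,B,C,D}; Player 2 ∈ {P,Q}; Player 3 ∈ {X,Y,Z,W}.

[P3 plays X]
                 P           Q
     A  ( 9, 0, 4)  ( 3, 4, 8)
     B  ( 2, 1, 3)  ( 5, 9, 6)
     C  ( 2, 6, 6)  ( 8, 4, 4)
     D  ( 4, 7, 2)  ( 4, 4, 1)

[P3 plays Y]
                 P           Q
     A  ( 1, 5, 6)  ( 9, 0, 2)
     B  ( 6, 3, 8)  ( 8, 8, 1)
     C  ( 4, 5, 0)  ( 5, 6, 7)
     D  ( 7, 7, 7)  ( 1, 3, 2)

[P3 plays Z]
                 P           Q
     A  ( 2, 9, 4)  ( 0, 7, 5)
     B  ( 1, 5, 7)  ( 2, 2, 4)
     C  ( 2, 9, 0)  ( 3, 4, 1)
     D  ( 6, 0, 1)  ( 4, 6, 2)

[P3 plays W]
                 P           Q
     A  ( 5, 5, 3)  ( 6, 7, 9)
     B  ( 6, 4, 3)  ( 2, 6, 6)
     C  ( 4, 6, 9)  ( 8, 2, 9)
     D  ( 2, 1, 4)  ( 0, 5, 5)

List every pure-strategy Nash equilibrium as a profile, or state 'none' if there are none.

Nash profiles: (D,P,Y)

(A,P,X): not NE [P2→Q gives 4>0; P3→Y gives 6>4]
(A,P,Y): not NE [P1→D gives 7>1]
(A,P,Z): not NE [P1→D gives 6>2; P3→Y gives 6>4]
(A,P,W): not NE [P1→B gives 6>5; P2→Q gives 7>5; P3→Y gives 6>3]
(A,Q,X): not NE [P1→C gives 8>3; P3→W gives 9>8]
(A,Q,Y): not NE [P2→P gives 5>0; P3→W gives 9>2]
(A,Q,Z): not NE [P1→D gives 4>0; P2→P gives 9>7; P3→W gives 9>5]
(A,Q,W): not NE [P1→C gives 8>6]
(B,P,X): not NE [P1→A gives 9>2; P2→Q gives 9>1; P3→Y gives 8>3]
(B,P,Y): not NE [P1→D gives 7>6; P2→Q gives 8>3]
(B,P,Z): not NE [P1→D gives 6>1; P3→Y gives 8>7]
(B,P,W): not NE [P2→Q gives 6>4; P3→Y gives 8>3]
(B,Q,X): not NE [P1→C gives 8>5]
(B,Q,Y): not NE [P1→A gives 9>8; P3→W gives 6>1]
(B,Q,Z): not NE [P1→D gives 4>2; P2→P gives 5>2; P3→W gives 6>4]
(B,Q,W): not NE [P1→C gives 8>2]
(C,P,X): not NE [P1→A gives 9>2; P3→W gives 9>6]
(C,P,Y): not NE [P1→D gives 7>4; P2→Q gives 6>5; P3→W gives 9>0]
(C,P,Z): not NE [P1→D gives 6>2; P3→W gives 9>0]
(C,P,W): not NE [P1→B gives 6>4]
(C,Q,X): not NE [P2→P gives 6>4; P3→W gives 9>4]
(C,Q,Y): not NE [P1→A gives 9>5; P3→W gives 9>7]
(C,Q,Z): not NE [P1→D gives 4>3; P2→P gives 9>4; P3→W gives 9>1]
(C,Q,W): not NE [P2→P gives 6>2]
(D,P,X): not NE [P1→A gives 9>4; P3→Y gives 7>2]
(D,P,Y): NE
(D,P,Z): not NE [P2→Q gives 6>0; P3→Y gives 7>1]
(D,P,W): not NE [P1→B gives 6>2; P2→Q gives 5>1; P3→Y gives 7>4]
(D,Q,X): not NE [P1→C gives 8>4; P2→P gives 7>4; P3→W gives 5>1]
(D,Q,Y): not NE [P1→A gives 9>1; P2→P gives 7>3; P3→W gives 5>2]
(D,Q,Z): not NE [P3→W gives 5>2]
(D,Q,W): not NE [P1→C gives 8>0]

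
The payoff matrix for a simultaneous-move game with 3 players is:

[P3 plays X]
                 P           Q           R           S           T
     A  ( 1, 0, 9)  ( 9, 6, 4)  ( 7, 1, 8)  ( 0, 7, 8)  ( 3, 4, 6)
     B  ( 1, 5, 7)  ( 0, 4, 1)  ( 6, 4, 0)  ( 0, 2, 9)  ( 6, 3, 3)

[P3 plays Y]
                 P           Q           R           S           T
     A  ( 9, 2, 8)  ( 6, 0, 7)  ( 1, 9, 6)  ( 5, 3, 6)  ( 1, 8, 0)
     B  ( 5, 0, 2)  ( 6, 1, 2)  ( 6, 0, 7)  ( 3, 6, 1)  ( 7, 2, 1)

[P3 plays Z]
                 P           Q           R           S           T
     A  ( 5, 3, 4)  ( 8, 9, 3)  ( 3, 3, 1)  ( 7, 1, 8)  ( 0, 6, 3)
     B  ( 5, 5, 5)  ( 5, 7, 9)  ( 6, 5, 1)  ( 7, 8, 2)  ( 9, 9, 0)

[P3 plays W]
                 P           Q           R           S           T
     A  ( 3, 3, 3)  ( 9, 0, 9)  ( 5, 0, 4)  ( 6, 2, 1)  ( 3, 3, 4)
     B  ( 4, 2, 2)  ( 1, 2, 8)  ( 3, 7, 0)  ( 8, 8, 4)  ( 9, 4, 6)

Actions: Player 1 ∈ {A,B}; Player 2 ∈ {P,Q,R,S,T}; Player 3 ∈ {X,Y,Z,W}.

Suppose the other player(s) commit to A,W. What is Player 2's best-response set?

u_2(P vs A,W) = 3
u_2(Q vs A,W) = 0
u_2(R vs A,W) = 0
u_2(S vs A,W) = 2
u_2(T vs A,W) = 3
max payoff 3 at {P,T}

BR_2 = {P,T}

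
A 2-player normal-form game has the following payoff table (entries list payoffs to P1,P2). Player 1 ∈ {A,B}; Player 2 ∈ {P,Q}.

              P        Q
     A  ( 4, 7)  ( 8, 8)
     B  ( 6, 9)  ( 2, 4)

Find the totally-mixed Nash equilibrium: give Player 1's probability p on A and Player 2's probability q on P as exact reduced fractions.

(p,q) = (5/6, 3/4)

P1 indiff ⇒ q·4+(1-q)·8 = q·6+(1-q)·2 ⇒ q(-2) = (1-q)(-6) ⇒ q = 3/4
P2 indiff ⇒ p·7+(1-p)·9 = p·8+(1-p)·4 ⇒ p(-1) = (1-p)(-5) ⇒ p = 5/6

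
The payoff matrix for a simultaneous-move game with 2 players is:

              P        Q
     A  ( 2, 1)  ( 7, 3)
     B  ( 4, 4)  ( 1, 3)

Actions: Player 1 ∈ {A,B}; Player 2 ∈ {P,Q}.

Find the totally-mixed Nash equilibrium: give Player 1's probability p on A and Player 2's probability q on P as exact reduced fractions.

p=1/3, q=3/4

P1 indiff ⇒ q·2+(1-q)·7 = q·4+(1-q)·1 ⇒ q(-2) = (1-q)(-6) ⇒ q = 3/4
P2 indiff ⇒ p·1+(1-p)·4 = p·3+(1-p)·3 ⇒ p(-2) = (1-p)(-1) ⇒ p = 1/3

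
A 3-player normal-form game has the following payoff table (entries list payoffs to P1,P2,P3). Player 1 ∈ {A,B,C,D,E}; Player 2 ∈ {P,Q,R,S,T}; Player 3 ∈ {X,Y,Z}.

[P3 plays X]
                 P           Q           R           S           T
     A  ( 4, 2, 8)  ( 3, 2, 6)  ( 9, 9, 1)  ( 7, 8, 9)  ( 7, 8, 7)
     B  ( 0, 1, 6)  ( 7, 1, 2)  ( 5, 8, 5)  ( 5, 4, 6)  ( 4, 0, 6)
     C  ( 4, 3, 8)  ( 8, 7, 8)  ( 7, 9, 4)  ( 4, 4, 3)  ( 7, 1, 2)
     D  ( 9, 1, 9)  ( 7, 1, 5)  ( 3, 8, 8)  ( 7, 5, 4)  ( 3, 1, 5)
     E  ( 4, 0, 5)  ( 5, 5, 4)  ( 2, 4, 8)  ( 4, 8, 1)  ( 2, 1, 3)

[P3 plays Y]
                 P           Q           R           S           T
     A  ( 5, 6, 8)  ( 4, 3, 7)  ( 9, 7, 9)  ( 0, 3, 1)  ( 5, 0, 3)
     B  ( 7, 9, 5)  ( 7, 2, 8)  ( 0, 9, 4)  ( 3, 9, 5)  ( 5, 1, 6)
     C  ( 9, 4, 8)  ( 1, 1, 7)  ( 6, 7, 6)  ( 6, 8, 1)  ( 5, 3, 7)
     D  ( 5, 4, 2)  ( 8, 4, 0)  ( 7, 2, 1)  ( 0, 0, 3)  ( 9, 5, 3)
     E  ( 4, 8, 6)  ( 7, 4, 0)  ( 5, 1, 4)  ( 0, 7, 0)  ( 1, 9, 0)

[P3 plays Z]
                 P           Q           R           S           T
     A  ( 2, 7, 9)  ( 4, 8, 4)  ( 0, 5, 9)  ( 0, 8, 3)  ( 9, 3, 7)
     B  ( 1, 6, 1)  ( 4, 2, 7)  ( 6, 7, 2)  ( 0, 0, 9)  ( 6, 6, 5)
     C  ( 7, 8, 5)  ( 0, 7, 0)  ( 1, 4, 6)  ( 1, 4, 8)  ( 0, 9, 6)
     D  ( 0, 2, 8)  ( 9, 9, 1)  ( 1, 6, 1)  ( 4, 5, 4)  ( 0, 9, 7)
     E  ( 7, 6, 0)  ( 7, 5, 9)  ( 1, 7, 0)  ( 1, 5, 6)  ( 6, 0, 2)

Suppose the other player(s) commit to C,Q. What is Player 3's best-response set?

argmax u_3 = {X}

u_3(X vs C,Q) = 8
u_3(Y vs C,Q) = 7
u_3(Z vs C,Q) = 0
max payoff 8 at {X}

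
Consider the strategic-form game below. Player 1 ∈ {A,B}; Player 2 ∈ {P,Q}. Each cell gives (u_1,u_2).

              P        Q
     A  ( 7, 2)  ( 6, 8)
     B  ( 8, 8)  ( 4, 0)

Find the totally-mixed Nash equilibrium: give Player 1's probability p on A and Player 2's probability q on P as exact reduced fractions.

P1 mixes 4/7 on A; P2 mixes 2/3 on P

P1 indiff ⇒ q·7+(1-q)·6 = q·8+(1-q)·4 ⇒ q(-1) = (1-q)(-2) ⇒ q = 2/3
P2 indiff ⇒ p·2+(1-p)·8 = p·8+(1-p)·0 ⇒ p(-6) = (1-p)(-8) ⇒ p = 4/7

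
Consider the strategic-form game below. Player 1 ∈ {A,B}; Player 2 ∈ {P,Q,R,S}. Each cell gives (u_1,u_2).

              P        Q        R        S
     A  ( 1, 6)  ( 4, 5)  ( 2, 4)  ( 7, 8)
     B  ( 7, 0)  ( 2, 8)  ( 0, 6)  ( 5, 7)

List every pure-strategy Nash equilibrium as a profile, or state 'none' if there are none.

PSNE = {(A,S)}

(A,P): not NE [P1→B gives 7>1; P2→S gives 8>6]
(A,Q): not NE [P2→S gives 8>5]
(A,R): not NE [P2→S gives 8>4]
(A,S): NE
(B,P): not NE [P2→Q gives 8>0]
(B,Q): not NE [P1→A gives 4>2]
(B,R): not NE [P1→A gives 2>0; P2→Q gives 8>6]
(B,S): not NE [P1→A gives 7>5; P2→Q gives 8>7]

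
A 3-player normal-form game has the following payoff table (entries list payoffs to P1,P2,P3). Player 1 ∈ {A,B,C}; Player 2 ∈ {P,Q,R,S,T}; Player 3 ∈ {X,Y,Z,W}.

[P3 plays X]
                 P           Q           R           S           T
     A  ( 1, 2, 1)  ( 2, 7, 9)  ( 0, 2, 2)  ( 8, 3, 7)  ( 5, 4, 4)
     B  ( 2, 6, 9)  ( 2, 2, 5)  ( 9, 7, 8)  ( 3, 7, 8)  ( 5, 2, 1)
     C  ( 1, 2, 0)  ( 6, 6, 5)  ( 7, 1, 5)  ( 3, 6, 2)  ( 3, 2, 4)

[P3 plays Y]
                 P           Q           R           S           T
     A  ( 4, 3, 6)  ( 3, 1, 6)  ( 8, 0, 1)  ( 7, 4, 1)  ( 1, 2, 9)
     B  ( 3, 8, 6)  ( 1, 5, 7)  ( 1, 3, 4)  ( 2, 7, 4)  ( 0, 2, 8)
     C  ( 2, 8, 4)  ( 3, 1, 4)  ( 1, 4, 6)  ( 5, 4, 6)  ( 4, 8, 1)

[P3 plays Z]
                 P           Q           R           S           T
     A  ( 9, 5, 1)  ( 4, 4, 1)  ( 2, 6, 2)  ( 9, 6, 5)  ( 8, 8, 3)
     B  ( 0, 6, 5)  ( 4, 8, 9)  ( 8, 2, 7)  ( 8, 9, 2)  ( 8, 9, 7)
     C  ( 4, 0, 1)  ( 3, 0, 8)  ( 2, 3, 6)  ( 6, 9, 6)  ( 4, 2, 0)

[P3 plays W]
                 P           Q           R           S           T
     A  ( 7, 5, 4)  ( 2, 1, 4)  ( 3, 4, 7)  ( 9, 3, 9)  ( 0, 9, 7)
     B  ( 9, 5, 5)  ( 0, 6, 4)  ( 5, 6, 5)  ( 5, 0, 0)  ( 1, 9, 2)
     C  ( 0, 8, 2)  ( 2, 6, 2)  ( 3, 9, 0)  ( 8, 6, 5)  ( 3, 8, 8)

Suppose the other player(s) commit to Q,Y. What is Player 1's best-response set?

BR_1 = {A,C}

u_1(A vs Q,Y) = 3
u_1(B vs Q,Y) = 1
u_1(C vs Q,Y) = 3
max payoff 3 at {A,C}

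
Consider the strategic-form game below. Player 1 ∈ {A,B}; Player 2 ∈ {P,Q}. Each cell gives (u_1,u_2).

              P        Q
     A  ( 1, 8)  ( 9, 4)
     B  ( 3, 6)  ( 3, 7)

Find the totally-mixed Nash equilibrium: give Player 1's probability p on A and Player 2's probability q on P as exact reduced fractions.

P1 indiff ⇒ q·1+(1-q)·9 = q·3+(1-q)·3 ⇒ q(-2) = (1-q)(-6) ⇒ q = 3/4
P2 indiff ⇒ p·8+(1-p)·6 = p·4+(1-p)·7 ⇒ p(4) = (1-p)(1) ⇒ p = 1/5

p=1/5, q=3/4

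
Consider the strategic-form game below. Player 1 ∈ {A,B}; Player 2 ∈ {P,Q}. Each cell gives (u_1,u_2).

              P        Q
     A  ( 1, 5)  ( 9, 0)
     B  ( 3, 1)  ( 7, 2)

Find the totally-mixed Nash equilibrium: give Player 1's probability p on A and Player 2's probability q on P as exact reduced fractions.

P1 indiff ⇒ q·1+(1-q)·9 = q·3+(1-q)·7 ⇒ q(-2) = (1-q)(-2) ⇒ q = 1/2
P2 indiff ⇒ p·5+(1-p)·1 = p·0+(1-p)·2 ⇒ p(5) = (1-p)(1) ⇒ p = 1/6

(p,q) = (1/6, 1/2)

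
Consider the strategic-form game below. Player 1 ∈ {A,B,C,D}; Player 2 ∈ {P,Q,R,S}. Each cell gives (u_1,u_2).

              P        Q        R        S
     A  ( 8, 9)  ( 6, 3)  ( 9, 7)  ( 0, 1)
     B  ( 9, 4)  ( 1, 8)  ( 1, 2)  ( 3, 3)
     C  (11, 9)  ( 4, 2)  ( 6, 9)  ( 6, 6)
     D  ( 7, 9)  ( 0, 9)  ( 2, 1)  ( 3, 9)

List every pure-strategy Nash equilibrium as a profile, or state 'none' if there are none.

Nash profiles: (C,P)

(A,P): not NE [P1→C gives 11>8]
(A,Q): not NE [P2→P gives 9>3]
(A,R): not NE [P2→P gives 9>7]
(A,S): not NE [P1→C gives 6>0; P2→P gives 9>1]
(B,P): not NE [P1→C gives 11>9; P2→Q gives 8>4]
(B,Q): not NE [P1→A gives 6>1]
(B,R): not NE [P1→A gives 9>1; P2→Q gives 8>2]
(B,S): not NE [P1→C gives 6>3; P2→Q gives 8>3]
(C,P): NE
(C,Q): not NE [P1→A gives 6>4; P2→R gives 9>2]
(C,R): not NE [P1→A gives 9>6]
(C,S): not NE [P2→R gives 9>6]
(D,P): not NE [P1→C gives 11>7]
(D,Q): not NE [P1→A gives 6>0]
(D,R): not NE [P1→A gives 9>2; P2→S gives 9>1]
(D,S): not NE [P1→C gives 6>3]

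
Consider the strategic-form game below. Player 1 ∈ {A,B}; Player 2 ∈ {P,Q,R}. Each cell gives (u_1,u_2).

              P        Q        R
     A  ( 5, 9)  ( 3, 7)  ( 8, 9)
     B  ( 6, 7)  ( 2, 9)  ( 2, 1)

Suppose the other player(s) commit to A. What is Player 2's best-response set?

u_2(P vs A) = 9
u_2(Q vs A) = 7
u_2(R vs A) = 9
max payoff 9 at {P,R}

P2 best: {P,R}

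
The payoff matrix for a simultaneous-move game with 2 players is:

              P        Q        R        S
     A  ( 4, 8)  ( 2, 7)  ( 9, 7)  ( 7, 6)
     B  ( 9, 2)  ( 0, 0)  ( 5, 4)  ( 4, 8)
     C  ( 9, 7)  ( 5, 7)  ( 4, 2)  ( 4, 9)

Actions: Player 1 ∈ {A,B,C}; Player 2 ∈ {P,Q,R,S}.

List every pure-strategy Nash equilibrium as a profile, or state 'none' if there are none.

PSNE: ∅

(A,P): not NE [P1→C gives 9>4]
(A,Q): not NE [P1→C gives 5>2; P2→P gives 8>7]
(A,R): not NE [P2→P gives 8>7]
(A,S): not NE [P2→P gives 8>6]
(B,P): not NE [P2→S gives 8>2]
(B,Q): not NE [P1→C gives 5>0; P2→S gives 8>0]
(B,R): not NE [P1→A gives 9>5; P2→S gives 8>4]
(B,S): not NE [P1→A gives 7>4]
(C,P): not NE [P2→S gives 9>7]
(C,Q): not NE [P2→S gives 9>7]
(C,R): not NE [P1→A gives 9>4; P2→S gives 9>2]
(C,S): not NE [P1→A gives 7>4]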